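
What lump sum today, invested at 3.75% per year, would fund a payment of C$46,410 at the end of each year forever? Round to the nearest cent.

PV = PMT / i = 46410 / 0.0375 = 1,237,600.0000

C$1,237,600.00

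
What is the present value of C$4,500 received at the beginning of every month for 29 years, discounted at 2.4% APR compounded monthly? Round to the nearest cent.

C$1,129,679.70

Periodic rate i = 0.024/12 = 0.002; n = 29 × 12 = 348 periods.
PV = 4500 × [1 − (1+0.002)^(−348)] / 0.002 × (1+i) = 4500 × 251.039933 = 1,129,679.6970
(Beginning-of-period payments → annuity-due factor ×(1+i).)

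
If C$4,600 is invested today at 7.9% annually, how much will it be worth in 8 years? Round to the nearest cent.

C$8,451.41

FV = 4,600 × (1 + 0.079)^8 = 8,451.4142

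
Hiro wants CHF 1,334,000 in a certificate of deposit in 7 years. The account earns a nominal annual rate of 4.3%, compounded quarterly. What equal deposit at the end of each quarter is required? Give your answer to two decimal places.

Periodic rate i = 0.043/4 = 0.01075; n = 7 × 4 = 28 periods.
PMT = 1.334e+06 / ( [(1+0.01075)^28 − 1] / 0.01075 ) = 1.334e+06 / 32.468887 = 41,085.4856

CHF 41,085.49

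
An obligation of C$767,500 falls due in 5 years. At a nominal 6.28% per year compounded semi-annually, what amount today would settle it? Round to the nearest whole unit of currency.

C$563,387

i = 0.0628/2 = 0.0314 per half-year; n = 5·2 = 10.
PV = FV·(1+i)^(−n) = 767,500 × 0.734055 = 563,387.3787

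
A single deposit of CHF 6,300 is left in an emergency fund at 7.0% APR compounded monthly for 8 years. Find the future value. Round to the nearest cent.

CHF 11,011.31

With 12 periods per year: i = 0.00583333, n = 96.
FV = PV·(1+i)^n = 6,300 × 1.747826 = 11,011.3067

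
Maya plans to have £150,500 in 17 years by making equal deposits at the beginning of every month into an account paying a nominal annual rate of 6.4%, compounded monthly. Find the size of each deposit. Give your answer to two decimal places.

i = 0.064/12 = 0.00533333 per month; n = 17·12 = 204.
PMT = 150500 / ( [(1+0.00533333)^204 − 1] / 0.00533333 × (1+i) ) = 150500 / 369.415183 = 407.4007

£407.40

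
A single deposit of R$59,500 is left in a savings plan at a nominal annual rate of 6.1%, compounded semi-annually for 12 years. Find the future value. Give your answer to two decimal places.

R$122,368.28

i = 0.061/2 = 0.0305 per half-year; n = 12·2 = 24.
59,500 × (1+0.0305)^24 = 59,500 × 2.056610 = 122,368.2847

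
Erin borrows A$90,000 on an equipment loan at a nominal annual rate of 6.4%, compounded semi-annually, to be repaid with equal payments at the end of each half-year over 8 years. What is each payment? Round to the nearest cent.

Periodic rate i = 0.064/2 = 0.032; n = 8 × 2 = 16 periods.
PMT = 90000 / ( [1 − (1+0.032)^(−16)] / 0.032 ) = 90000 / 12.371179 = 7,274.9735

A$7,274.97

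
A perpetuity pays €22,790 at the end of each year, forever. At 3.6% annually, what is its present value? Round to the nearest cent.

€633,055.56

PV = C/r = 22790/0.036 = 633,055.5556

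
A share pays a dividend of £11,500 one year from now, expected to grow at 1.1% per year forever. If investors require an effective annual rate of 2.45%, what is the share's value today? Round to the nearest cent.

PV = D₁/(r − g) = 11500/(0.0245 − 0.011) = 851,851.8519

£851,851.85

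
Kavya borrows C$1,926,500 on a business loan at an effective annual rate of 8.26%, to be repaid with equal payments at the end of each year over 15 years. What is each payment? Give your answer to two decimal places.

C$228,657.87

Annuity-PV factor = 8.425251; PMT = 1.9265e+06 / 8.425251 = 228,657.8738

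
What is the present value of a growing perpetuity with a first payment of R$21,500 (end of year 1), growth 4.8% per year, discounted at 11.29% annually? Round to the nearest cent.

R$331,278.89

PV = D₁/(r − g) = 21500/(0.1129 − 0.048) = 331,278.8906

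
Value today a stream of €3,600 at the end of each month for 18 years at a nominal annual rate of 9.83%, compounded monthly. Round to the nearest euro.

i = 0.0983/12 = 0.00819167 per month; n = 18·12 = 216.
PV = 3600 × [1 − (1+0.00819167)^(−216)] / 0.00819167 = 3600 × 101.118845 = 364,027.8431

€364,028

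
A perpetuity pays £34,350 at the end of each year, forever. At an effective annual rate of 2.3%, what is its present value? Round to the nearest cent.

PV = PMT / i = 34350 / 0.023 = 1,493,478.2609

£1,493,478.26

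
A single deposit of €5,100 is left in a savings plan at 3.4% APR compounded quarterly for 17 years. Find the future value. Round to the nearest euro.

Periodic rate i = 0.034/4 = 0.0085; n = 17 × 4 = 68 periods.
FV = PV·(1+i)^n = 5,100 × 1.778121 = 9,068.4184

€9,068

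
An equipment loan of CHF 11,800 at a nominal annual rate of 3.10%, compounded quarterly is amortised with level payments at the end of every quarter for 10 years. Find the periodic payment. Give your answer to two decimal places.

Periodic rate i = 0.031/4 = 0.00775; n = 10 × 4 = 40 periods.
PMT = 11800 / ( [1 − (1+0.00775)^(−40)] / 0.00775 ) = 11800 / 34.280773 = 344.2163

CHF 344.22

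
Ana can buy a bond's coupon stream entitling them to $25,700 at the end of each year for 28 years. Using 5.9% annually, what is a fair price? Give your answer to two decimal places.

PV = PMT · [1 − (1+i)^(−n)] / i = 25700 · 13.544592 = 348,096.0056

$348,096.01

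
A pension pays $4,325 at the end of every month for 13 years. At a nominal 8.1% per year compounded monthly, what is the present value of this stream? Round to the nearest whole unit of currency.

$416,401

Periodic rate i = 0.081/12 = 0.00675; n = 13 × 12 = 156 periods.
PV = PMT · [1 − (1+i)^(−n)] / i = 4325 · 96.277622 = 416,400.7140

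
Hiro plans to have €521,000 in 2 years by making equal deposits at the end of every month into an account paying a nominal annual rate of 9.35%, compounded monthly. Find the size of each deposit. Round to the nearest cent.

i = 0.0935/12 = 0.00779167 per month; n = 2·12 = 24.
PMT = 521000 / ( [(1+0.00779167)^24 − 1] / 0.00779167 ) = 521000 / 26.278564 = 19,826.0451

€19,826.05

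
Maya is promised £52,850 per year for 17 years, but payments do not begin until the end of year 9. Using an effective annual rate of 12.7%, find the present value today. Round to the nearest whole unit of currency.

£138,953

PV at t=8 (ordinary 17-year annuity): 52850 × a(17|0.127) = 52850 × 6.842467 = 361,624.3872
PV₀ = 361,624.3872 / (1+0.127)^8 = 361,624.3872 / 2.602504 = 138,952.5056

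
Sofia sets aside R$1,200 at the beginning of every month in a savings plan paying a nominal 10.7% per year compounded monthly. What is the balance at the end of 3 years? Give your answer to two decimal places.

R$51,127.18

i = 0.107/12 = 0.00891667 per month; n = 3·12 = 36.
FV = 1200 × [(1+0.00891667)^36 − 1] / 0.00891667 × (1+i) = 1200 × 42.605983 = 51,127.1791
(annuity-due: payments at period start, so ×(1+i).)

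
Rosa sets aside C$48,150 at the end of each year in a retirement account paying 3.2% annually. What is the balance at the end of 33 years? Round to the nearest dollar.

C$2,750,085

Accumulation factor s(33|0.032) = 57.114949; FV = 48150 × 57.114949 = 2,750,084.8056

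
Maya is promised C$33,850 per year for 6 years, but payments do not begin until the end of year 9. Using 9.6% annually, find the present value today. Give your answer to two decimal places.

Value one period before first payment (t=8): 33850 × [1 − (1+0.096)^(−6)] / 0.096 = 33850 × 4.406792 = 149,169.8966
Discount back 8 years: 149,169.8966 × (1+0.096)^(−8) = 149,169.8966 × 0.480303 = 71,646.7930

C$71,646.79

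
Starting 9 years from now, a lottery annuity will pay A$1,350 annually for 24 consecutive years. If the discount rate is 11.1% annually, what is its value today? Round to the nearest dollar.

PV at t=8 (ordinary 24-year annuity): 1350 × a(24|0.111) = 1350 × 8.288666 = 11,189.6985
PV₀ = 11,189.6985 / (1+0.111)^8 = 11,189.6985 / 2.321200 = 4,820.6535

A$4,821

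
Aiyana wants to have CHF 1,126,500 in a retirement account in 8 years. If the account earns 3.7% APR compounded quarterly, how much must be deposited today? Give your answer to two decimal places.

Periodic rate i = 0.037/4 = 0.00925; n = 8 × 4 = 32 periods.
Discount factor = (1+0.00925)^(−32) = 0.744800; PV = 1,126,500 × 0.744800 = 839,017.3418

CHF 839,017.34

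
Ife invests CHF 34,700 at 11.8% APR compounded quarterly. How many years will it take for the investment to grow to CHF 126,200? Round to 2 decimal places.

11.10 years

Periodic rate i = 0.118/4 = 0.0295.
(1+i)^n = 126200/34700 = 3.63689, so n = ln 3.63689 / ln 1.0295 = 44.4095 quarters
= 44.4095/4 years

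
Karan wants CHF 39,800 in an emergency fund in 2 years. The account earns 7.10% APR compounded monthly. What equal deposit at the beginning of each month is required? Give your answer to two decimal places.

CHF 1,539.16

Periodic rate i = 0.071/12 = 0.00591667; n = 2 × 12 = 24 periods.
PMT = 39800 / ( [(1+0.00591667)^24 − 1] / 0.00591667 × (1+i) ) = 39800 / 25.858203 = 1,539.1634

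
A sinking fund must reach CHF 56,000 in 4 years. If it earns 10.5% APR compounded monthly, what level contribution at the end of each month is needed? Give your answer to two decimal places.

CHF 943.79

i = 0.105/12 = 0.00875 per month; n = 4·12 = 48.
FV-annuity factor = 59.335280; PMT = 56000 / 59.335280 = 943.7893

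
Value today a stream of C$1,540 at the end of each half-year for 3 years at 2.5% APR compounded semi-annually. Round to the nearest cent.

C$8,848.86

With 2 periods per year: i = 0.0125, n = 6.
PV = 1540 × [1 − (1+0.0125)^(−6)] / 0.0125 = 1540 × 5.746010 = 8,848.8553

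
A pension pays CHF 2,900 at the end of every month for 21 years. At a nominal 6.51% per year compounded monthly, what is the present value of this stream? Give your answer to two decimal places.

Periodic rate i = 0.0651/12 = 0.005425; n = 21 × 12 = 252 periods.
Annuity factor a(252|0.005425) = 137.181879; PV = 2900 × 137.181879 = 397,827.4483

CHF 397,827.45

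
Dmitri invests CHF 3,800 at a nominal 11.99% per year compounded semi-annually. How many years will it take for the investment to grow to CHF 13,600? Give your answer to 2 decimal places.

10.95 years

Periodic rate i = 0.1199/2 = 0.05995.
(1+i)^n = 13600/3800 = 3.57895, so n = ln 3.57895 / ln 1.05995 = 21.9002 half-years
= 21.9002/2 years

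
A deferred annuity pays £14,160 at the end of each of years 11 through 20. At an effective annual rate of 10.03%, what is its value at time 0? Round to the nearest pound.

£33,411

Value one period before first payment (t=10): 14160 × [1 − (1+0.1003)^(−10)] / 0.1003 = 14160 × 6.136656 = 86,895.0518
PV₀ = 86,895.0518 / (1+0.1003)^10 = 86,895.0518 / 2.600825 = 33,410.5724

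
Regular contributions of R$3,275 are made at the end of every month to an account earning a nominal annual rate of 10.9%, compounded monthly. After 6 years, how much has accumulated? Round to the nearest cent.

R$330,822.58

Periodic rate i = 0.109/12 = 0.00908333; n = 6 × 12 = 72 periods.
Accumulation factor s(72|0.00908333) = 101.014528; FV = 3275 × 101.014528 = 330,822.5793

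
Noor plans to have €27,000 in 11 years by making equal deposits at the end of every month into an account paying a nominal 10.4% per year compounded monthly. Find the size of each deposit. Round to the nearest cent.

With 12 periods per year: i = 0.00866667, n = 132.
FV-annuity factor = 245.061385; PMT = 27000 / 245.061385 = 110.1765

€110.18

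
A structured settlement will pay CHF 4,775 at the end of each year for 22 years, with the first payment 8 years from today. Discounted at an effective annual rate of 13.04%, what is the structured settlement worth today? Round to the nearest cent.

CHF 14,479.36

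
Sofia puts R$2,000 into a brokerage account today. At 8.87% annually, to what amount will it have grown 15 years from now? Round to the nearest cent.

2,000 × (1+0.0887)^15 = 2,000 × 3.577860 = 7,155.7200

R$7,155.72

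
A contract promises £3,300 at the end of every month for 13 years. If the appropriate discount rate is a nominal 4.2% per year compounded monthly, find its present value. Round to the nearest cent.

With 12 periods per year: i = 0.0035, n = 156.
Annuity factor a(156|0.0035) = 120.052945; PV = 3300 × 120.052945 = 396,174.7193

£396,174.72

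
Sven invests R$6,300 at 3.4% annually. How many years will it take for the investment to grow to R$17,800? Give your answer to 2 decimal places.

31.06 years

(1+i)^n = 17800/6300 = 2.82540, so n = ln 2.82540 / ln 1.034 = 31.0649 years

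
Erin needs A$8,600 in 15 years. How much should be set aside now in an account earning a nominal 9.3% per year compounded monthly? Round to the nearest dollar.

A$2,143

With 12 periods per year: i = 0.00775, n = 180.
PV = FV·(1+i)^(−n) = 8,600 × 0.249169 = 2,142.8572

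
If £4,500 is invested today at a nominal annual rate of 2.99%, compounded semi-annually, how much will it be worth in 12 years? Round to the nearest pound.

i = 0.0299/2 = 0.01495 per half-year; n = 12·2 = 24.
FV = 4,500 × (1 + 0.01495)^24 = 6,425.1617

£6,425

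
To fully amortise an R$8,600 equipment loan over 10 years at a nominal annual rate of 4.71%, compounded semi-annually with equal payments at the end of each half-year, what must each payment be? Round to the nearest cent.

R$544.14

With 2 periods per year: i = 0.02355, n = 20.
Annuity-PV factor = 15.804828; PMT = 8600 / 15.804828 = 544.1375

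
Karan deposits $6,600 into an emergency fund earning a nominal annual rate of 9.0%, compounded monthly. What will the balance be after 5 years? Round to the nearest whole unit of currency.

With 12 periods per year: i = 0.0075, n = 60.
6,600 × (1+0.0075)^60 = 6,600 × 1.565681 = 10,333.4948

$10,333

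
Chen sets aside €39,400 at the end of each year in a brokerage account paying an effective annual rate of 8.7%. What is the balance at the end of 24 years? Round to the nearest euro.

€2,900,532

FV = PMT · [(1+i)^n − 1] / i = 39400 · 73.617553 = 2,900,531.5892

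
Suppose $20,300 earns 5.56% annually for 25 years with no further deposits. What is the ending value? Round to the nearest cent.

$78,520.05

FV = PV·(1+i)^n = 20,300 × 3.867983 = 78,520.0517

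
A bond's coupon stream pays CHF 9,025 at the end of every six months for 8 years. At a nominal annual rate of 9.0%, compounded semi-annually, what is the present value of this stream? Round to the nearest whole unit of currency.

i = 0.09/2 = 0.045 per half-year; n = 8·2 = 16.
PV = PMT · [1 − (1+i)^(−n)] / i = 9025 · 11.234015 = 101,386.9858

CHF 101,387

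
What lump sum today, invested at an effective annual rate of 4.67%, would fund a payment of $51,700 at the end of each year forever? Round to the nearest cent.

$1,107,066.38

PV = PMT / i = 51700 / 0.0467 = 1,107,066.3812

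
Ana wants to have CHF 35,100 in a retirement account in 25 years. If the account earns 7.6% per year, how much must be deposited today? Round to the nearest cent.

CHF 5,623.42

PV = FV·(1+i)^(−n) = 35,100 × 0.160211 = 5,623.4176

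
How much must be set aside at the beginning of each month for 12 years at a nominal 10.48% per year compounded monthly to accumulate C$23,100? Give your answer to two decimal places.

With 12 periods per year: i = 0.00873333, n = 144.
FV-annuity factor × (1+i) = 288.507876; PMT = 23100 / 288.507876 = 80.0671

C$80.07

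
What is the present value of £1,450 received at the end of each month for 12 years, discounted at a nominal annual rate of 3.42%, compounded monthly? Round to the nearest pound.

£171,063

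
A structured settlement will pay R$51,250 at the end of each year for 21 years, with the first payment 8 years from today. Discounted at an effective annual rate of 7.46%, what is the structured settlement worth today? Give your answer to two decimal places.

R$323,539.92

PV at t=7 (ordinary 21-year annuity): 51250 × a(21|0.0746) = 51250 × 10.446285 = 535,372.0860
PV₀ = 535,372.0860 / (1+0.0746)^7 = 535,372.0860 / 1.654733 = 323,539.9171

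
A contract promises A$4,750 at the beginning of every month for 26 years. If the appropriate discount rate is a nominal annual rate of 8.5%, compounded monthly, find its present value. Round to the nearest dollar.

i = 0.085/12 = 0.00708333 per month; n = 26·12 = 312.
PV = PMT · [1 − (1+i)^(−n)] / i × (1+i) = 4750 · 126.457641 = 600,673.7930
Payments are at the start of each period, so multiply by (1+i).

A$600,674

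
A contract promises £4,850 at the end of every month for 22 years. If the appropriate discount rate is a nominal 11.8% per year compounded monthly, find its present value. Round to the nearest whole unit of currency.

Periodic rate i = 0.118/12 = 0.00983333; n = 22 × 12 = 264 periods.
Annuity factor a(264|0.00983333) = 94.014621; PV = 4850 × 94.014621 = 455,970.9100

£455,971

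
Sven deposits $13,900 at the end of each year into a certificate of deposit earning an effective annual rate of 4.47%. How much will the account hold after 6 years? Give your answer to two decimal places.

FV = 13900 × [(1+0.0447)^6 − 1] / 0.0447 = 13900 × 6.711826 = 93,294.3766

$93,294.38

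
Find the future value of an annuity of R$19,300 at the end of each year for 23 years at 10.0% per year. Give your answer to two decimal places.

FV = PMT · [(1+i)^n − 1] / i = 19300 · 79.543024 = 1,535,180.3695

R$1,535,180.37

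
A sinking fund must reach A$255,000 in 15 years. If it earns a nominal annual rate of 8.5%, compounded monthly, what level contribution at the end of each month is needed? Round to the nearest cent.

i = 0.085/12 = 0.00708333 per month; n = 15·12 = 180.
FV-annuity factor = 361.786353; PMT = 255000 / 361.786353 = 704.8359

A$704.84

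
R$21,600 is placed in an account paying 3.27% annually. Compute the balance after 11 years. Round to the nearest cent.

R$30,772.99

21,600 × (1+0.0327)^11 = 21,600 × 1.424675 = 30,772.9902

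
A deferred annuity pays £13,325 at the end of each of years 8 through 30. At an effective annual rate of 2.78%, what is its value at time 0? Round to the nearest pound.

Value one period before first payment (t=7): 13325 × [1 − (1+0.0278)^(−23)] / 0.0278 = 13325 × 16.826147 = 224,208.4077
Discount back 7 years: 224,208.4077 × (1+0.0278)^(−7) = 224,208.4077 × 0.825353 = 185,051.0701

£185,051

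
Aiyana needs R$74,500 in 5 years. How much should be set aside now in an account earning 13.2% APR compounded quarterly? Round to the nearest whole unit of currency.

Periodic rate i = 0.132/4 = 0.033; n = 5 × 4 = 20 periods.
Discount factor = (1+0.033)^(−20) = 0.522388; PV = 74,500 × 0.522388 = 38,917.9398

R$38,918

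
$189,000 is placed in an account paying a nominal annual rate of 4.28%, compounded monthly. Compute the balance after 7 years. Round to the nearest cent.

Periodic rate i = 0.0428/12 = 0.00356667; n = 7 × 12 = 84 periods.
FV = 189,000 × (1 + 0.00356667)^84 = 254,885.3906

$254,885.39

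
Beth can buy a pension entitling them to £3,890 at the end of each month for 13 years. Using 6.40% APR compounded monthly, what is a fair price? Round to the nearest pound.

£411,264

Periodic rate i = 0.064/12 = 0.00533333; n = 13 × 12 = 156 periods.
PV = 3890 × [1 − (1+0.00533333)^(−156)] / 0.00533333 = 3890 × 105.723521 = 411,264.4981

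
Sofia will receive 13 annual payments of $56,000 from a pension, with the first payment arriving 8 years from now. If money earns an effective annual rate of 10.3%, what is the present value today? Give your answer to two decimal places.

PV at t=7 (ordinary 13-year annuity): 56000 × a(13|0.103) = 56000 × 6.994292 = 391,680.3769
Discount back 7 years: 391,680.3769 × (1+0.103)^(−7) = 391,680.3769 × 0.503467 = 197,198.3274

$197,198.33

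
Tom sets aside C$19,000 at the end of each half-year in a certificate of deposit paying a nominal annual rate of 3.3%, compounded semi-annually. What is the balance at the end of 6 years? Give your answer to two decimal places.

Periodic rate i = 0.033/2 = 0.0165; n = 6 × 2 = 12 periods.
FV = 19000 × [(1+0.0165)^12 − 1] / 0.0165 = 19000 × 13.151178 = 249,872.3906

C$249,872.39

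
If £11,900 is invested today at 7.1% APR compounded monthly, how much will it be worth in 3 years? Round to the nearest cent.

£14,715.64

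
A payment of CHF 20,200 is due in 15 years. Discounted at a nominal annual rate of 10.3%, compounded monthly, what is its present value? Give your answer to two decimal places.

CHF 4,337.40

With 12 periods per year: i = 0.00858333, n = 180.
PV = 20,200 / (1 + 0.00858333)^180 = 20,200 / 4.657166 = 4,337.4019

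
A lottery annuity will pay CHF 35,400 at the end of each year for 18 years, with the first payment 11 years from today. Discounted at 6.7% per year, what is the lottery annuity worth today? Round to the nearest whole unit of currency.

CHF 190,273

Value one period before first payment (t=10): 35400 × [1 − (1+0.067)^(−18)] / 0.067 = 35400 × 10.280588 = 363,932.8080
PV₀ = 363,932.8080 / (1+0.067)^10 = 363,932.8080 / 1.912688 = 190,272.9336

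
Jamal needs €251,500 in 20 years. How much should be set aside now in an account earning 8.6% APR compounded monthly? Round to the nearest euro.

€45,312

Periodic rate i = 0.086/12 = 0.00716667; n = 20 × 12 = 240 periods.
PV = 251,500 / (1 + 0.00716667)^240 = 251,500 / 5.550378 = 45,312.2327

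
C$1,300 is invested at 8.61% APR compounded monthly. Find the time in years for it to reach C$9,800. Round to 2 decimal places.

Periodic rate i = 0.0861/12 = 0.007175.
n = ln(9800/1300) / ln(1+0.007175) = ln(7.53846) / 0.007149 = 282.5444 months
= 282.5444/12 years

23.55 years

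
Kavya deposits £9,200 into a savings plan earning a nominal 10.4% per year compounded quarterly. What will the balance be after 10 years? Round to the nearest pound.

With 4 periods per year: i = 0.026, n = 40.
9,200 × (1+0.026)^40 = 9,200 × 2.791865 = 25,685.1590

£25,685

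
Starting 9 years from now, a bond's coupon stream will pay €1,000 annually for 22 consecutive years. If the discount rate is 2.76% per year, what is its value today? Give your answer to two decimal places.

Value one period before first payment (t=8): 1000 × [1 − (1+0.0276)^(−22)] / 0.0276 = 1000 × 16.326947 = 16,326.9467
Discount back 8 years: 16,326.9467 × (1+0.0276)^(−8) = 16,326.9467 × 0.804280 = 13,131.4357

€13,131.44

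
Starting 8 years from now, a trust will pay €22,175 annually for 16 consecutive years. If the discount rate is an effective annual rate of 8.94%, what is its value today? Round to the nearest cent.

€101,600.54

Value one period before first payment (t=7): 22175 × [1 − (1+0.0894)^(−16)] / 0.0894 = 22175 × 8.343417 = 185,015.2823
PV₀ = 185,015.2823 / (1+0.0894)^7 = 185,015.2823 / 1.821007 = 101,600.5376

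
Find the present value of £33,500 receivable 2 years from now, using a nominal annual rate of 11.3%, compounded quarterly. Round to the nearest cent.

£26,807.42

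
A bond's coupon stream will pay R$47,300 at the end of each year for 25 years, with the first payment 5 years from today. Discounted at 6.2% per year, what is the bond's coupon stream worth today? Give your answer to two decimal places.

R$466,442.87

Value one period before first payment (t=4): 47300 × [1 − (1+0.062)^(−25)] / 0.062 = 47300 × 12.543981 = 593,330.2926
Discount back 4 years: 593,330.2926 × (1+0.062)^(−4) = 593,330.2926 × 0.786144 = 466,442.8657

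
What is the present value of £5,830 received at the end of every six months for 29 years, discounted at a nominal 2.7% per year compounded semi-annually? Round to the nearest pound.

With 2 periods per year: i = 0.0135, n = 58.
Annuity factor a(58|0.0135) = 40.041989; PV = 5830 × 40.041989 = 233,444.7970

£233,445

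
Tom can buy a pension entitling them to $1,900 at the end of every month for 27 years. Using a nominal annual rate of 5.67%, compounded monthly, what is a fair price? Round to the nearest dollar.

$314,808

Periodic rate i = 0.0567/12 = 0.004725; n = 27 × 12 = 324 periods.
PV = 1900 × [1 − (1+0.004725)^(−324)] / 0.004725 = 1900 × 165.688407 = 314,807.9738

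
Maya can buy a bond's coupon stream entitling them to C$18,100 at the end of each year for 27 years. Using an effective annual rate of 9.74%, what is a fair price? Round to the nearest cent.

C$170,721.58

PV = 18100 × [1 − (1+0.0974)^(−27)] / 0.0974 = 18100 × 9.432131 = 170,721.5754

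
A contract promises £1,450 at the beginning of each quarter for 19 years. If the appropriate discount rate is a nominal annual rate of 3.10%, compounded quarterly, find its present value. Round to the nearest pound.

£83,688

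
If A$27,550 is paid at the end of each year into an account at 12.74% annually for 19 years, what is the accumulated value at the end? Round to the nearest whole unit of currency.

A$1,894,492

Accumulation factor s(19|0.1274) = 68.765591; FV = 27550 × 68.765591 = 1,894,492.0303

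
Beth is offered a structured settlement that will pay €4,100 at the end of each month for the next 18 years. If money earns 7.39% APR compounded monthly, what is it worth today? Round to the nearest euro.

€489,001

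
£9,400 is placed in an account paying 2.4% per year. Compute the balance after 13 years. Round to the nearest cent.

£12,794.62

FV = 9,400 × (1 + 0.024)^13 = 12,794.6170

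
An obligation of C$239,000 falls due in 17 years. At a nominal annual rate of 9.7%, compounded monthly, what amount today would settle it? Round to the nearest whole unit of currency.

C$46,251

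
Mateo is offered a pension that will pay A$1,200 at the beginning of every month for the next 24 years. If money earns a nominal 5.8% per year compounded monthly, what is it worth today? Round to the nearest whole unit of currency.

A$187,253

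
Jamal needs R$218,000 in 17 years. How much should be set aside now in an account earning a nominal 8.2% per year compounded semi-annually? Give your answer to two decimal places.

With 2 periods per year: i = 0.041, n = 34.
Discount factor = (1+0.041)^(−34) = 0.255079; PV = 218,000 × 0.255079 = 55,607.2849

R$55,607.28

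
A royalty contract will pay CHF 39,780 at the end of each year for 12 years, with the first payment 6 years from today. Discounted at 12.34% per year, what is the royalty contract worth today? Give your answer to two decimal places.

Value one period before first payment (t=5): 39780 × [1 − (1+0.1234)^(−12)] / 0.1234 = 39780 × 6.098001 = 242,578.4712
Discount back 5 years: 242,578.4712 × (1+0.1234)^(−5) = 242,578.4712 × 0.558892 = 135,575.1698

CHF 135,575.17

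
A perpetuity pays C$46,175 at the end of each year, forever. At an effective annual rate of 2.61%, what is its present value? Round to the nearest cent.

C$1,769,157.09

PV = PMT / i = 46175 / 0.0261 = 1,769,157.0881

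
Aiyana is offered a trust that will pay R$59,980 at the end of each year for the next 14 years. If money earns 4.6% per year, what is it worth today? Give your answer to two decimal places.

R$609,200.65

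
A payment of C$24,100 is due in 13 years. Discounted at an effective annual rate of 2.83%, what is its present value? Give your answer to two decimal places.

C$16,767.15

PV = FV·(1+i)^(−n) = 24,100 × 0.695732 = 16,767.1472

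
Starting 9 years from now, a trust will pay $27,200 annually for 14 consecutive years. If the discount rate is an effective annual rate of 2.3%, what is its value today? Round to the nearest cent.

Value one period before first payment (t=8): 27200 × [1 − (1+0.023)^(−14)] / 0.023 = 27200 × 11.854516 = 322,442.8463
Discount back 8 years: 322,442.8463 × (1+0.023)^(−8) = 322,442.8463 × 0.833671 = 268,811.3961

$268,811.40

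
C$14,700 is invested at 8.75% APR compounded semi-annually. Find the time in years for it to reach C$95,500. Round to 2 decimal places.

Periodic rate i = 0.0875/2 = 0.04375.
(1+i)^n = 95500/14700 = 6.49660, so n = ln 6.49660 / ln 1.04375 = 43.7010 half-years
= 43.7010/2 years

21.85 years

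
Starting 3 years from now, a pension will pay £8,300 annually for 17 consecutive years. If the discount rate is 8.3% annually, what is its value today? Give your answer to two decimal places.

Value one period before first payment (t=2): 8300 × [1 − (1+0.083)^(−17)] / 0.083 = 8300 × 8.941930 = 74,218.0218
Discount back 2 years: 74,218.0218 × (1+0.083)^(−2) = 74,218.0218 × 0.852596 = 63,277.9588

£63,277.96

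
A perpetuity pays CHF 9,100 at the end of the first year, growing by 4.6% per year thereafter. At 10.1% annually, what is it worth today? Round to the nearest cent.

CHF 165,454.55

PV = D₁/(r − g) = 9100/(0.101 − 0.046) = 165,454.5455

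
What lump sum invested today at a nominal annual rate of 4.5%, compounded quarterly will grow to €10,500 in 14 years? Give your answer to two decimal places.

€5,611.92

i = 0.045/4 = 0.01125 per quarter; n = 14·4 = 56.
Discount factor = (1+0.01125)^(−56) = 0.534468; PV = 10,500 × 0.534468 = 5,611.9186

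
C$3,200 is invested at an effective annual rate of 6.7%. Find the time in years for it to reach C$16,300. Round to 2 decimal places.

n = ln(16300/3200) / ln(1+0.067) = ln(5.09375) / 0.064851 = 25.1039 years

25.10 years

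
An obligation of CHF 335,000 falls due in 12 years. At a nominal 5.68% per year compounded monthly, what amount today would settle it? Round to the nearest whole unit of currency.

CHF 169,718

With 12 periods per year: i = 0.00473333, n = 144.
PV = FV·(1+i)^(−n) = 335,000 × 0.506621 = 169,718.0583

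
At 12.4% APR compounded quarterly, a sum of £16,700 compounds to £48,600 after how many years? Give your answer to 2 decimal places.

Periodic rate i = 0.124/4 = 0.031.
(1+i)^n = 48600/16700 = 2.91018, so n = ln 2.91018 / ln 1.031 = 34.9899 quarters
= 34.9899/4 years

8.75 years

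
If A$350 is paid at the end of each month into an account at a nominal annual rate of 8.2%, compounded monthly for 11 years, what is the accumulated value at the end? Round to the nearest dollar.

With 12 periods per year: i = 0.00683333, n = 132.
FV = PMT · [(1+i)^n − 1] / i = 350 · 213.216291 = 74,625.7018

A$74,626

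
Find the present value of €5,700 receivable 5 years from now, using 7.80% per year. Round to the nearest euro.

PV = 5,700 / (1 + 0.078)^5 = 5,700 / 1.455773 = 3,915.4443

€3,915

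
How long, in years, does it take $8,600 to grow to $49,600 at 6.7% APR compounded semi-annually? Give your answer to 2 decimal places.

26.59 years

Periodic rate i = 0.067/2 = 0.0335.
n = ln(49600/8600) / ln(1+0.0335) = ln(5.76744) / 0.032951 = 53.1766 half-years
= 53.1766/2 years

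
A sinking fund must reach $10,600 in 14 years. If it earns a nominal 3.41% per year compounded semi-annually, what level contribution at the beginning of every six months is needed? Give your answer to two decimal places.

$293.52

Periodic rate i = 0.0341/2 = 0.01705; n = 14 × 2 = 28 periods.
PMT = 10600 / ( [(1+0.01705)^28 − 1] / 0.01705 × (1+i) ) = 10600 / 36.113009 = 293.5230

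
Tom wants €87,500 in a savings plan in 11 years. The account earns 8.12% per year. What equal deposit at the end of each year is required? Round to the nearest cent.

€5,223.13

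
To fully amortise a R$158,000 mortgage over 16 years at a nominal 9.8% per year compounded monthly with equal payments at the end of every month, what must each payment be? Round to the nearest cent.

Periodic rate i = 0.098/12 = 0.00816667; n = 16 × 12 = 192 periods.
Annuity-PV factor = 96.759990; PMT = 158000 / 96.759990 = 1,632.9063

R$1,632.91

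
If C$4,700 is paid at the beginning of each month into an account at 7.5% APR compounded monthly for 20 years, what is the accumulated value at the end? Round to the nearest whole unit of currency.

C$2,618,800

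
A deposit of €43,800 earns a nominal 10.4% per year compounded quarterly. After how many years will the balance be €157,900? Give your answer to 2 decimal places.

Periodic rate i = 0.104/4 = 0.026.
n = ln(157900/43800) / ln(1+0.026) = ln(3.60502) / 0.025668 = 49.9587 quarters
= 49.9587/4 years

12.49 years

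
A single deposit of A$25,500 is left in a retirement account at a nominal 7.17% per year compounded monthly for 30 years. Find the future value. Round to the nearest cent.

A$217,734.80

With 12 periods per year: i = 0.005975, n = 360.
FV = PV·(1+i)^n = 25,500 × 8.538620 = 217,734.8031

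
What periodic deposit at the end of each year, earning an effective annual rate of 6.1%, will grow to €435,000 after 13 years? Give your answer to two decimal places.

€22,890.09

PMT = 435000 / ( [(1+0.061)^13 − 1] / 0.061 ) = 435000 / 19.003859 = 22,890.0878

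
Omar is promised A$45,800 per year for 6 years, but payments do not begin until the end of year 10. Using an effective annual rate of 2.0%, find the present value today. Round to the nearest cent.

A$214,665.83

PV at t=9 (ordinary 6-year annuity): 45800 × a(6|0.02) = 45800 × 5.601431 = 256,545.5348
Discount back 9 years: 256,545.5348 × (1+0.02)^(−9) = 256,545.5348 × 0.836755 = 214,665.8272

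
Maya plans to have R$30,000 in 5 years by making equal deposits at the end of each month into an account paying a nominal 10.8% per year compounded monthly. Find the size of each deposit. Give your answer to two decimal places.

R$379.28

With 12 periods per year: i = 0.009, n = 60.
PMT = 30000 / ( [(1+0.009)^60 − 1] / 0.009 ) = 30000 / 79.096313 = 379.2844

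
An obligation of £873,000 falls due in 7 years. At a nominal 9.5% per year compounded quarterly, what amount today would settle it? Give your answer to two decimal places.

Periodic rate i = 0.095/4 = 0.02375; n = 7 × 4 = 28 periods.
PV = 873,000 / (1 + 0.02375)^28 = 873,000 / 1.929433 = 452,464.6247

£452,464.62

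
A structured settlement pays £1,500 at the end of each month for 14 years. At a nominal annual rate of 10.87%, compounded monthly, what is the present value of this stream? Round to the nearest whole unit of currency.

Periodic rate i = 0.1087/12 = 0.00905833; n = 14 × 12 = 168 periods.
PV = PMT · [1 − (1+i)^(−n)] / i = 1500 · 86.128490 = 129,192.7352

£129,193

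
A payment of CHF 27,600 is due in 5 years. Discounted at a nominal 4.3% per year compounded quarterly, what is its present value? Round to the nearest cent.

CHF 22,286.10

i = 0.043/4 = 0.01075 per quarter; n = 5·4 = 20.
PV = FV·(1+i)^(−n) = 27,600 × 0.807467 = 22,286.1004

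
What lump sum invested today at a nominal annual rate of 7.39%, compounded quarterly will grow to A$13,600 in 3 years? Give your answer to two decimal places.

Periodic rate i = 0.0739/4 = 0.018475; n = 3 × 4 = 12 periods.
PV = FV·(1+i)^(−n) = 13,600 × 0.802778 = 10,917.7823

A$10,917.78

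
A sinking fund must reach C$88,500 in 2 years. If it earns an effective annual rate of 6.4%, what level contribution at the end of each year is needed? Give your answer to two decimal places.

FV-annuity factor = 2.064000; PMT = 88500 / 2.064000 = 42,877.9070

C$42,877.91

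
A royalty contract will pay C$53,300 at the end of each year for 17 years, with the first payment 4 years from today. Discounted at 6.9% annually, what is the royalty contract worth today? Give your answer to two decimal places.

C$428,944.38

Value one period before first payment (t=3): 53300 × [1 − (1+0.069)^(−17)] / 0.069 = 53300 × 9.831208 = 524,003.3969
PV₀ = 524,003.3969 / (1+0.069)^3 = 524,003.3969 / 1.221612 = 428,944.3846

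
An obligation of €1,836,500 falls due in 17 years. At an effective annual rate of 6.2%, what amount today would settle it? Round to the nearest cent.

€660,502.02

Discount factor = (1+0.062)^(−17) = 0.359653; PV = 1,836,500 × 0.359653 = 660,502.0167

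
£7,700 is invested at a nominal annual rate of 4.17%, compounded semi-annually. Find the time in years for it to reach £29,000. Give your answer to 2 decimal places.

32.13 years

Periodic rate i = 0.0417/2 = 0.02085.
n = ln(29000/7700) / ln(1+0.02085) = ln(3.76623) / 0.020636 = 64.2615 half-years
= 64.2615/2 years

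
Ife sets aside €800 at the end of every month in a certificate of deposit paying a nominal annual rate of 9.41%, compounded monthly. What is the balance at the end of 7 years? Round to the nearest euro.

€94,604

i = 0.0941/12 = 0.00784167 per month; n = 7·12 = 84.
FV = PMT · [(1+i)^n − 1] / i = 800 · 118.255555 = 94,604.4438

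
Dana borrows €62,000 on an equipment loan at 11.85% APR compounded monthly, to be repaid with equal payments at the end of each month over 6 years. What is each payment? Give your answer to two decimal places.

i = 0.1185/12 = 0.009875 per month; n = 6·12 = 72.
PMT = 62000 / ( [1 − (1+0.009875)^(−72)] / 0.009875 ) = 62000 / 51.355064 = 1,207.2811

€1,207.28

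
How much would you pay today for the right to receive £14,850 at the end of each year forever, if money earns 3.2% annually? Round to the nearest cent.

£464,062.50

PV = C/r = 14850/0.032 = 464,062.5000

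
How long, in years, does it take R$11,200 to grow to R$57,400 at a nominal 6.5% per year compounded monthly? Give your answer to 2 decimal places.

25.21 years

Periodic rate i = 0.065/12 = 0.00541667.
n = ln(57400/11200) / ln(1+0.00541667) = ln(5.12500) / 0.005402 = 302.5020 months
= 302.5020/12 years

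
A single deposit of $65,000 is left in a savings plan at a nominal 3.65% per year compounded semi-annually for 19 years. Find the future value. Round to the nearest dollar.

$129,235

Periodic rate i = 0.0365/2 = 0.01825; n = 19 × 2 = 38 periods.
FV = PV·(1+i)^n = 65,000 × 1.988236 = 129,235.3340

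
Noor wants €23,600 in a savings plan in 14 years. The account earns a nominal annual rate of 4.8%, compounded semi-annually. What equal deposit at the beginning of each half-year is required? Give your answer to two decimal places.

i = 0.048/2 = 0.024 per half-year; n = 14·2 = 28.
PMT = 23600 / ( [(1+0.024)^28 − 1] / 0.024 × (1+i) ) = 23600 / 40.220539 = 586.7649

€586.76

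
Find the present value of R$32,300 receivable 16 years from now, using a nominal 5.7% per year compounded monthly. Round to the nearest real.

R$13,004

With 12 periods per year: i = 0.00475, n = 192.
PV = FV·(1+i)^(−n) = 32,300 × 0.402588 = 13,003.6020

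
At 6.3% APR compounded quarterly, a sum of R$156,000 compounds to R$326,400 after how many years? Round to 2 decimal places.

Periodic rate i = 0.063/4 = 0.01575.
n = ln(326400/156000) / ln(1+0.01575) = ln(2.09231) / 0.015627 = 47.2423 quarters
= 47.2423/4 years

11.81 years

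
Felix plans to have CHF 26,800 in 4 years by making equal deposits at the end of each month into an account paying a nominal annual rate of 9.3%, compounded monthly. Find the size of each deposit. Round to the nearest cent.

i = 0.093/12 = 0.00775 per month; n = 4·12 = 48.
PMT = 26800 / ( [(1+0.00775)^48 − 1] / 0.00775 ) = 26800 / 57.877952 = 463.0433

CHF 463.04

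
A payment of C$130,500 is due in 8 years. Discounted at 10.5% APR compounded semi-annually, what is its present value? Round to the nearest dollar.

C$57,552

With 2 periods per year: i = 0.0525, n = 16.
PV = 130,500 / (1 + 0.0525)^16 = 130,500 / 2.267533 = 57,551.5255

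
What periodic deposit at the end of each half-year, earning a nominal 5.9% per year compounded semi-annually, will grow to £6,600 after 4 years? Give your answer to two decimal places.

£743.53

i = 0.059/2 = 0.0295 per half-year; n = 4·2 = 8.
PMT = 6600 / ( [(1+0.0295)^8 − 1] / 0.0295 ) = 6600 / 8.876574 = 743.5301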